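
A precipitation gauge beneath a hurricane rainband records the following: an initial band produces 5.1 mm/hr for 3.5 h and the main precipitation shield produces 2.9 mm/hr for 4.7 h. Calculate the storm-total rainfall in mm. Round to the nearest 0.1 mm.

total ≈ 31.5 mm

Total = Σ Rᵢ Δtᵢ = 5.1 × 3.5 + 2.9 × 4.7
      = 17.85 + 13.63 = 31.5 mm.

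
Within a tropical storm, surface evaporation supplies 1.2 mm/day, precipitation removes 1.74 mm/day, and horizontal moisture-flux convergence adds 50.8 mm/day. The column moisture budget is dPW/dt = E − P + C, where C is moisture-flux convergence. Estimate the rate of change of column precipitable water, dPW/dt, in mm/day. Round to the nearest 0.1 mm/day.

dPW/dt ≈ 50.3 mm/day

dPW/dt = E − P + C = 1.2 − 1.74 + (50.8) = 50.3 mm/day.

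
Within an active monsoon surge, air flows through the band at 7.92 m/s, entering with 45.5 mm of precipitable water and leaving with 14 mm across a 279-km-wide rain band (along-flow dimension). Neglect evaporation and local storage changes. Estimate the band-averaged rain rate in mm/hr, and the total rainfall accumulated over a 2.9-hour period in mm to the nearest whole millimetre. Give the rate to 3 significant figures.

Column moisture flux per unit crosswind length is F = V × PW.
Inflow: F_in = 7.92 × 45.5 = 360.36 mm·m/s
Outflow: F_out = 7.92 × 14 = 110.88 mm·m/s
Steady-state rate R = (F_in − F_out)/L = (360.36 − 110.88) / 279000 m = 8.942e-04 mm/s.
R = 8.942e-04 × 3600 = 3.22 mm/hr.
Over 2.9 h: total = 3.22 × 2.9 = 9.338 ≈ 9 mm.

R ≈ 3.22 mm/hr; total ≈ 9 mm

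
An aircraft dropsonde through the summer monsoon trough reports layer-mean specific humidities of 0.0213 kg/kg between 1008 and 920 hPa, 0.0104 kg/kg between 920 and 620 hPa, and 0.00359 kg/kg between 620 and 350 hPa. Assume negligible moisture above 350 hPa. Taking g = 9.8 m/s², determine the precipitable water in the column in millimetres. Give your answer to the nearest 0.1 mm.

Precipitable water is the column-integrated vapour mass per unit area: PW = (1/g) Σ q̄ Δp, with q in kg/kg and Δp in Pa (1 kg/m² of water = 1 mm).
Layer 1008–920 hPa: Δp = 88 hPa = 8800 Pa, q̄ = 0.0213 kg/kg → 0.0213 × 8800 / 9.8 = 19.13 mm
Layer 920–620 hPa: Δp = 300 hPa = 30000 Pa, q̄ = 0.0104 kg/kg → 0.0104 × 30000 / 9.8 = 31.84 mm
Layer 620–350 hPa: Δp = 270 hPa = 27000 Pa, q̄ = 0.00359 kg/kg → 0.00359 × 27000 / 9.8 = 9.89 mm
PW = 19.13 + 31.84 + 9.89 = 60.86 ≈ 60.9 mm.

PW ≈ 60.9 mm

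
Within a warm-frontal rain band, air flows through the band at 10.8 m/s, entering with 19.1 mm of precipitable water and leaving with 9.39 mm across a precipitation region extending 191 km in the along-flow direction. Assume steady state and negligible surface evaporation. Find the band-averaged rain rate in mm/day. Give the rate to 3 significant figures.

R ≈ 47.4 mm/day

Column moisture flux per unit crosswind length is F = V × PW.
Inflow: F_in = 10.8 × 19.1 = 206.28 mm·m/s
Outflow: F_out = 10.8 × 9.39 = 101.412 mm·m/s
Steady-state rate R = (F_in − F_out)/L = (206.28 − 101.412) / 191000 m = 5.490e-04 mm/s.
R = 5.490e-04 × 3600 × 24 = 47.4 mm/day.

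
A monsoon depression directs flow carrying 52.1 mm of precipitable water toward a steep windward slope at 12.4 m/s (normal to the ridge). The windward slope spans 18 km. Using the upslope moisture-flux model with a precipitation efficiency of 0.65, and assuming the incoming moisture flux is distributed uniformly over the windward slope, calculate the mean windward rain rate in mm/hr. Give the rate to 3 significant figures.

R ≈ 84.0 mm/hr

Incoming column moisture flux per unit ridge length: F = V × PW = 12.4 × 52.1 = 646.04 mm·m/s.
Spread over the 18 km slope with efficiency ε = 0.65: R = ε·F/W = 0.65 × 646.04 / 18000 m = 2.333e-02 mm/s.
R = 2.333e-02 × 3600 = 84.0 mm/hr.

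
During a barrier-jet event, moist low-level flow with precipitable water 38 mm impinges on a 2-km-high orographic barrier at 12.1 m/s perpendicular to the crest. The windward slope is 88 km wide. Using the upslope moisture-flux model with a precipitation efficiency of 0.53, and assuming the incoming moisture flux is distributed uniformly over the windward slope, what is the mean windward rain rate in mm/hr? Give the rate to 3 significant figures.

Incoming column moisture flux per unit ridge length: F = V × PW = 12.1 × 38 = 459.8 mm·m/s.
Spread over the 88 km slope with efficiency ε = 0.53: R = ε·F/W = 0.53 × 459.8 / 88000 m = 2.769e-03 mm/s.
R = 2.769e-03 × 3600 = 9.97 mm/hr.

R ≈ 9.97 mm/hr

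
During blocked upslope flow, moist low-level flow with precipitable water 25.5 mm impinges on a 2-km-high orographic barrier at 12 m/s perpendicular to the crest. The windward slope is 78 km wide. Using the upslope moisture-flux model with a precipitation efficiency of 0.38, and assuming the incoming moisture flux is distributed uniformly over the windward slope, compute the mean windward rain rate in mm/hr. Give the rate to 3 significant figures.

Incoming column moisture flux per unit ridge length: F = V × PW = 12 × 25.5 = 306 mm·m/s.
Spread over the 78 km slope with efficiency ε = 0.38: R = ε·F/W = 0.38 × 306 / 78000 m = 1.491e-03 mm/s.
R = 1.491e-03 × 3600 = 5.37 mm/hr.

R ≈ 5.37 mm/hr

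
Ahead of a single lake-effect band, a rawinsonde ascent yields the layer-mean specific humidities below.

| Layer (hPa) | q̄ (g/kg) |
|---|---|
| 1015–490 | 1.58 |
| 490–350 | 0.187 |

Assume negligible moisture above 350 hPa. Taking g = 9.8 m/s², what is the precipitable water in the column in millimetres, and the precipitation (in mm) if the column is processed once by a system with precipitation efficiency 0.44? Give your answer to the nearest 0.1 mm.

PW ≈ 8.7 mm; precipitation ≈ 3.8 mm

Precipitable water is the column-integrated vapour mass per unit area: PW = (1/g) Σ q̄ Δp, with q in kg/kg and Δp in Pa (1 kg/m² of water = 1 mm).
Layer 1015–490 hPa: Δp = 525 hPa = 52500 Pa, q̄ = 0.00158 kg/kg → 0.00158 × 52500 / 9.8 = 8.46 mm
Layer 490–350 hPa: Δp = 140 hPa = 14000 Pa, q̄ = 0.000187 kg/kg → 0.000187 × 14000 / 9.8 = 0.27 mm
PW = 8.46 + 0.27 = 8.73 ≈ 8.7 mm.
Precipitation = ε × PW = 0.44 × 8.7 = 3.8 mm.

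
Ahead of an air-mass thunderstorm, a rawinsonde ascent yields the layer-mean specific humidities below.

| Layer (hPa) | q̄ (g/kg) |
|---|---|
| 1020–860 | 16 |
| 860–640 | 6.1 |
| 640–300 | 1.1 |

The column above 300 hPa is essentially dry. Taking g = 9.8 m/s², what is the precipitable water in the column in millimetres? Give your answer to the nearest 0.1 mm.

Precipitable water is the column-integrated vapour mass per unit area: PW = (1/g) Σ q̄ Δp, with q in kg/kg and Δp in Pa (1 kg/m² of water = 1 mm).
Layer 1020–860 hPa: Δp = 160 hPa = 16000 Pa, q̄ = 0.016 kg/kg → 0.016 × 16000 / 9.8 = 26.12 mm
Layer 860–640 hPa: Δp = 220 hPa = 22000 Pa, q̄ = 0.0061 kg/kg → 0.0061 × 22000 / 9.8 = 13.69 mm
Layer 640–300 hPa: Δp = 340 hPa = 34000 Pa, q̄ = 0.0011 kg/kg → 0.0011 × 34000 / 9.8 = 3.82 mm
PW = 26.12 + 13.69 + 3.82 = 43.63 ≈ 43.6 mm.

PW ≈ 43.6 mm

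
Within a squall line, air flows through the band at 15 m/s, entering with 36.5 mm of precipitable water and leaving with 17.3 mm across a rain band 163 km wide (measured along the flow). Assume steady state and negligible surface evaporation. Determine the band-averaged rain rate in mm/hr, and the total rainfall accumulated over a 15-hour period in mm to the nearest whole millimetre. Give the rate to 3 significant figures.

Column moisture flux per unit crosswind length is F = V × PW.
Inflow: F_in = 15 × 36.5 = 547.5 mm·m/s
Outflow: F_out = 15 × 17.3 = 259.5 mm·m/s
Steady-state rate R = (F_in − F_out)/L = (547.5 − 259.5) / 163000 m = 1.767e-03 mm/s.
R = 1.767e-03 × 3600 = 6.36 mm/hr.
Over 15 h: total = 6.36 × 15 = 95.4 ≈ 95 mm.

R ≈ 6.36 mm/hr; total ≈ 95 mm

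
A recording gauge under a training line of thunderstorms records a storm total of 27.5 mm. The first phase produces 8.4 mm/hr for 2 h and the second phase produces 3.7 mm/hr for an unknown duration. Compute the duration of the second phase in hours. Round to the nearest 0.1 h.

Known phases: 8.4 × 2 = 16.8 mm.
Remaining depth = 27.5 − 16.8 = 10.7 mm.
Duration = 10.7 / 3.7 = 2.9 h.

duration ≈ 2.9 h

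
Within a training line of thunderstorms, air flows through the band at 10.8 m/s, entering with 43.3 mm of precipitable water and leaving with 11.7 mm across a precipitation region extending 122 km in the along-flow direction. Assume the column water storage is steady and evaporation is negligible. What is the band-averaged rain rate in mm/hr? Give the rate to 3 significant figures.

R ≈ 10.1 mm/hr

Column moisture flux per unit crosswind length is F = V × PW.
Inflow: F_in = 10.8 × 43.3 = 467.64 mm·m/s
Outflow: F_out = 10.8 × 11.7 = 126.36 mm·m/s
Steady-state rate R = (F_in − F_out)/L = (467.64 − 126.36) / 122000 m = 2.797e-03 mm/s.
R = 2.797e-03 × 3600 = 10.1 mm/hr.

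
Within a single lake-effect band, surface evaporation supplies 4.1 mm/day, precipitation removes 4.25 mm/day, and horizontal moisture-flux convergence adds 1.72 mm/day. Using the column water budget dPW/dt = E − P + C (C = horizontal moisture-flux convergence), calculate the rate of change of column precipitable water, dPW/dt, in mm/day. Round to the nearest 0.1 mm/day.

dPW/dt ≈ 1.6 mm/day

dPW/dt = E − P + C = 4.1 − 4.25 + (1.72) = 1.6 mm/day.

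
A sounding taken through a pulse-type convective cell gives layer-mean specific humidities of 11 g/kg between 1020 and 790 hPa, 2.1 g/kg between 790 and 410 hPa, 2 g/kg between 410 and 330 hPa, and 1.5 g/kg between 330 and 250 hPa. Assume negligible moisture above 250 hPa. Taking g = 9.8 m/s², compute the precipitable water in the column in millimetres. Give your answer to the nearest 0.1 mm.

Precipitable water is the column-integrated vapour mass per unit area: PW = (1/g) Σ q̄ Δp, with q in kg/kg and Δp in Pa (1 kg/m² of water = 1 mm).
Layer 1020–790 hPa: Δp = 230 hPa = 23000 Pa, q̄ = 0.011 kg/kg → 0.011 × 23000 / 9.8 = 25.82 mm
Layer 790–410 hPa: Δp = 380 hPa = 38000 Pa, q̄ = 0.0021 kg/kg → 0.0021 × 38000 / 9.8 = 8.14 mm
Layer 410–330 hPa: Δp = 80 hPa = 8000 Pa, q̄ = 0.002 kg/kg → 0.002 × 8000 / 9.8 = 1.63 mm
Layer 330–250 hPa: Δp = 80 hPa = 8000 Pa, q̄ = 0.0015 kg/kg → 0.0015 × 8000 / 9.8 = 1.22 mm
PW = 25.82 + 8.14 + 1.63 + 1.22 = 36.81 ≈ 36.8 mm.

PW ≈ 36.8 mm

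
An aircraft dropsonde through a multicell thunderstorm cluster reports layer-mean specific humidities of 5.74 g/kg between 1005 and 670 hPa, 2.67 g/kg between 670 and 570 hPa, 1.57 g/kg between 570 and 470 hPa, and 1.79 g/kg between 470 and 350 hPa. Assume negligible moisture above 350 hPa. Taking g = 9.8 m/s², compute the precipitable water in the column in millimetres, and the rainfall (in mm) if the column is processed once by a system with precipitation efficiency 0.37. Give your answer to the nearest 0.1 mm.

PW ≈ 26.1 mm; rainfall ≈ 9.7 mm

Precipitable water is the column-integrated vapour mass per unit area: PW = (1/g) Σ q̄ Δp, with q in kg/kg and Δp in Pa (1 kg/m² of water = 1 mm).
Layer 1005–670 hPa: Δp = 335 hPa = 33500 Pa, q̄ = 0.00574 kg/kg → 0.00574 × 33500 / 9.8 = 19.62 mm
Layer 670–570 hPa: Δp = 100 hPa = 10000 Pa, q̄ = 0.00267 kg/kg → 0.00267 × 10000 / 9.8 = 2.72 mm
Layer 570–470 hPa: Δp = 100 hPa = 10000 Pa, q̄ = 0.00157 kg/kg → 0.00157 × 10000 / 9.8 = 1.60 mm
Layer 470–350 hPa: Δp = 120 hPa = 12000 Pa, q̄ = 0.00179 kg/kg → 0.00179 × 12000 / 9.8 = 2.19 mm
PW = 19.62 + 2.72 + 1.60 + 2.19 = 26.13 ≈ 26.1 mm.
Rainfall = ε × PW = 0.37 × 26.1 = 9.7 mm.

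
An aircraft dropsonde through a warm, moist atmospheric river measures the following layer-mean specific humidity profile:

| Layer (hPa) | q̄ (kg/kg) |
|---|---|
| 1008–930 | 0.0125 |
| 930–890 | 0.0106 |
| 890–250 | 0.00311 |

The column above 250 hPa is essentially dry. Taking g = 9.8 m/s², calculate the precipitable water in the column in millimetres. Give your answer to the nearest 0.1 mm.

Precipitable water is the column-integrated vapour mass per unit area: PW = (1/g) Σ q̄ Δp, with q in kg/kg and Δp in Pa (1 kg/m² of water = 1 mm).
Layer 1008–930 hPa: Δp = 78 hPa = 7800 Pa, q̄ = 0.0125 kg/kg → 0.0125 × 7800 / 9.8 = 9.95 mm
Layer 930–890 hPa: Δp = 40 hPa = 4000 Pa, q̄ = 0.0106 kg/kg → 0.0106 × 4000 / 9.8 = 4.33 mm
Layer 890–250 hPa: Δp = 640 hPa = 64000 Pa, q̄ = 0.00311 kg/kg → 0.00311 × 64000 / 9.8 = 20.31 mm
PW = 9.95 + 4.33 + 20.31 = 34.59 ≈ 34.6 mm.

PW ≈ 34.6 mm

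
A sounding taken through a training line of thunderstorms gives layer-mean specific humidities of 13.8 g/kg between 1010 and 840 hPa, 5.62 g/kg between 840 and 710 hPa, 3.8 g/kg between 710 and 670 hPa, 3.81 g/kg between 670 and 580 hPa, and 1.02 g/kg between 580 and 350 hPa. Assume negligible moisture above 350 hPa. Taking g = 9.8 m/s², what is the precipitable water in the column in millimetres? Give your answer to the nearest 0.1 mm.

PW ≈ 38.8 mm

Precipitable water is the column-integrated vapour mass per unit area: PW = (1/g) Σ q̄ Δp, with q in kg/kg and Δp in Pa (1 kg/m² of water = 1 mm).
Layer 1010–840 hPa: Δp = 170 hPa = 17000 Pa, q̄ = 0.0138 kg/kg → 0.0138 × 17000 / 9.8 = 23.94 mm
Layer 840–710 hPa: Δp = 130 hPa = 13000 Pa, q̄ = 0.00562 kg/kg → 0.00562 × 13000 / 9.8 = 7.46 mm
Layer 710–670 hPa: Δp = 40 hPa = 4000 Pa, q̄ = 0.0038 kg/kg → 0.0038 × 4000 / 9.8 = 1.55 mm
Layer 670–580 hPa: Δp = 90 hPa = 9000 Pa, q̄ = 0.00381 kg/kg → 0.00381 × 9000 / 9.8 = 3.50 mm
Layer 580–350 hPa: Δp = 230 hPa = 23000 Pa, q̄ = 0.00102 kg/kg → 0.00102 × 23000 / 9.8 = 2.39 mm
PW = 23.94 + 7.46 + 1.55 + 3.50 + 2.39 = 38.84 ≈ 38.8 mm.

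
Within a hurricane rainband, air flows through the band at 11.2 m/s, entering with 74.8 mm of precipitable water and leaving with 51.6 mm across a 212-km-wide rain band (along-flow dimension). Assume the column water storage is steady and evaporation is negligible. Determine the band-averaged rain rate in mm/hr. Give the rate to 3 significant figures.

Column moisture flux per unit crosswind length is F = V × PW.
Inflow: F_in = 11.2 × 74.8 = 837.76 mm·m/s
Outflow: F_out = 11.2 × 51.6 = 577.92 mm·m/s
Steady-state rate R = (F_in − F_out)/L = (837.76 − 577.92) / 212000 m = 1.226e-03 mm/s.
R = 1.226e-03 × 3600 = 4.41 mm/hr.

R ≈ 4.41 mm/hr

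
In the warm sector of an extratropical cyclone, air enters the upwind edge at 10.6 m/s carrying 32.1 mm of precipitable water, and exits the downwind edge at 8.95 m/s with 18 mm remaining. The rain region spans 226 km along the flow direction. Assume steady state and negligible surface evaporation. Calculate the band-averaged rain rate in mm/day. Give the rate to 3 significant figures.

Column moisture flux per unit crosswind length is F = V × PW.
Inflow: F_in = 10.6 × 32.1 = 340.26 mm·m/s
Outflow: F_out = 8.95 × 18 = 161.1 mm·m/s
Steady-state rate R = (F_in − F_out)/L = (340.26 − 161.1) / 226000 m = 7.927e-04 mm/s.
R = 7.927e-04 × 3600 × 24 = 68.5 mm/day.

R ≈ 68.5 mm/day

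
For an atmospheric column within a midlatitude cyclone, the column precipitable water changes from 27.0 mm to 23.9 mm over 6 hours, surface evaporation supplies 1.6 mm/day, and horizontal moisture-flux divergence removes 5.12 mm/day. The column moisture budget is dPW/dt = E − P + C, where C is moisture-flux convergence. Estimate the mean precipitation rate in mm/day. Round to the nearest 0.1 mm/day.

P ≈ 8.9 mm/day

dPW/dt = (23.9 − 27.0) mm / (6/24 day) = -12.400 mm/day.
P = E + C − dPW/dt = 1.6 + (-5.12) − (-12.400) = 8.9 mm/day.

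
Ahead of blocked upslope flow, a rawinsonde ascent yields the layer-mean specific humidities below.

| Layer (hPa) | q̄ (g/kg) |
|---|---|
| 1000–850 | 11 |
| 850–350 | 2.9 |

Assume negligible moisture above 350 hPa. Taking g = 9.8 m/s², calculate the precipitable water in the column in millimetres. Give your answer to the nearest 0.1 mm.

PW ≈ 31.6 mm

Precipitable water is the column-integrated vapour mass per unit area: PW = (1/g) Σ q̄ Δp, with q in kg/kg and Δp in Pa (1 kg/m² of water = 1 mm).
Layer 1000–850 hPa: Δp = 150 hPa = 15000 Pa, q̄ = 0.011 kg/kg → 0.011 × 15000 / 9.8 = 16.84 mm
Layer 850–350 hPa: Δp = 500 hPa = 50000 Pa, q̄ = 0.0029 kg/kg → 0.0029 × 50000 / 9.8 = 14.80 mm
PW = 16.84 + 14.80 = 31.64 ≈ 31.6 mm.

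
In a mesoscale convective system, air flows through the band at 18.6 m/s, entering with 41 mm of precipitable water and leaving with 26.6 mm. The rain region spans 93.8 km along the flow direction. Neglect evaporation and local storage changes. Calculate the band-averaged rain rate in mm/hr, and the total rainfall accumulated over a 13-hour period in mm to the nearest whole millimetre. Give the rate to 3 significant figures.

Column moisture flux per unit crosswind length is F = V × PW.
Inflow: F_in = 18.6 × 41 = 762.6 mm·m/s
Outflow: F_out = 18.6 × 26.6 = 494.76 mm·m/s
Steady-state rate R = (F_in − F_out)/L = (762.6 − 494.76) / 93800 m = 2.855e-03 mm/s.
R = 2.855e-03 × 3600 = 10.3 mm/hr.
Over 13 h: total = 10.3 × 13 = 133.9 ≈ 134 mm.

R ≈ 10.3 mm/hr; total ≈ 134 mm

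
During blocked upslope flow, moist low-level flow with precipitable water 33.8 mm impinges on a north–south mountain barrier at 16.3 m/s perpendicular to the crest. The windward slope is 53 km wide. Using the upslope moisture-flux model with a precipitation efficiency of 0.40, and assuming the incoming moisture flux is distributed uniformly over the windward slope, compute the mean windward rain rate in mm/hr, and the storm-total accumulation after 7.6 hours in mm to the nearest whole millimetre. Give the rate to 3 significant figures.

R ≈ 15.0 mm/hr; total ≈ 114 mm

Incoming column moisture flux per unit ridge length: F = V × PW = 16.3 × 33.8 = 550.94 mm·m/s.
Spread over the 53 km slope with efficiency ε = 0.40: R = ε·F/W = 0.40 × 550.94 / 53000 m = 4.158e-03 mm/s.
R = 4.158e-03 × 3600 = 15.0 mm/hr.
Over 7.6 h: total = 15.0 × 7.6 = 114 mm.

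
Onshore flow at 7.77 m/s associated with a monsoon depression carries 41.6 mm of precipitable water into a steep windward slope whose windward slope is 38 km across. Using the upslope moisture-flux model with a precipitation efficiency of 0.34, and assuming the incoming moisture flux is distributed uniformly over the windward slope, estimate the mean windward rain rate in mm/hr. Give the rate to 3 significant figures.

Incoming column moisture flux per unit ridge length: F = V × PW = 7.77 × 41.6 = 323.232 mm·m/s.
Spread over the 38 km slope with efficiency ε = 0.34: R = ε·F/W = 0.34 × 323.232 / 38000 m = 2.892e-03 mm/s.
R = 2.892e-03 × 3600 = 10.4 mm/hr.

R ≈ 10.4 mm/hr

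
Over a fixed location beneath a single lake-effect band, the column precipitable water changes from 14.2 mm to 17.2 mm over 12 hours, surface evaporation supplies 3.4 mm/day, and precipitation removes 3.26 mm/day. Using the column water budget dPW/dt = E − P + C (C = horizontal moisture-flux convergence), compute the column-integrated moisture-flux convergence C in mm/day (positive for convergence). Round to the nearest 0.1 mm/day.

dPW/dt = (17.2 − 14.2) mm / (12/24 day) = +6.000 mm/day.
C = dPW/dt − E + P = (+6.000) − 3.4 + 3.26 = 5.9 mm/day.

C ≈ 5.9 mm/day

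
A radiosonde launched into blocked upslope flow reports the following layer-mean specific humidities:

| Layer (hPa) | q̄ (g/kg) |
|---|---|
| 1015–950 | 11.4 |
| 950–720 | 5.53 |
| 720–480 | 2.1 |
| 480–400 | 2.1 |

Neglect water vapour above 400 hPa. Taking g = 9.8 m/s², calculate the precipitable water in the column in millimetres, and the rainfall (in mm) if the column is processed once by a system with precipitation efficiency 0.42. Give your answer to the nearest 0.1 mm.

PW ≈ 27.4 mm; rainfall ≈ 11.5 mm

Precipitable water is the column-integrated vapour mass per unit area: PW = (1/g) Σ q̄ Δp, with q in kg/kg and Δp in Pa (1 kg/m² of water = 1 mm).
Layer 1015–950 hPa: Δp = 65 hPa = 6500 Pa, q̄ = 0.0114 kg/kg → 0.0114 × 6500 / 9.8 = 7.56 mm
Layer 950–720 hPa: Δp = 230 hPa = 23000 Pa, q̄ = 0.00553 kg/kg → 0.00553 × 23000 / 9.8 = 12.98 mm
Layer 720–480 hPa: Δp = 240 hPa = 24000 Pa, q̄ = 0.0021 kg/kg → 0.0021 × 24000 / 9.8 = 5.14 mm
Layer 480–400 hPa: Δp = 80 hPa = 8000 Pa, q̄ = 0.0021 kg/kg → 0.0021 × 8000 / 9.8 = 1.71 mm
PW = 7.56 + 12.98 + 5.14 + 1.71 = 27.39 ≈ 27.4 mm.
Rainfall = ε × PW = 0.42 × 27.4 = 11.5 mm.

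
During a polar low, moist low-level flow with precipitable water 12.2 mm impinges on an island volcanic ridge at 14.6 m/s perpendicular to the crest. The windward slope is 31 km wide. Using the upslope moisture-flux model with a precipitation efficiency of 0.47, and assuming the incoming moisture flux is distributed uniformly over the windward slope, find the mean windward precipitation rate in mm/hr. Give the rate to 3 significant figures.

Incoming column moisture flux per unit ridge length: F = V × PW = 14.6 × 12.2 = 178.12 mm·m/s.
Spread over the 31 km slope with efficiency ε = 0.47: R = ε·F/W = 0.47 × 178.12 / 31000 m = 2.701e-03 mm/s.
R = 2.701e-03 × 3600 = 9.72 mm/hr.

R ≈ 9.72 mm/hr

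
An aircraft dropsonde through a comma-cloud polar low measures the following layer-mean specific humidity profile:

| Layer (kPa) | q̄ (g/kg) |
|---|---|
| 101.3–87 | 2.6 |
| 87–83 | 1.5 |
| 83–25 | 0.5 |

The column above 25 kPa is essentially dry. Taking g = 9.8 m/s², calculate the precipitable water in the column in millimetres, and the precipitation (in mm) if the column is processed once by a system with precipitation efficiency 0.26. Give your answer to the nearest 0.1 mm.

PW ≈ 7.4 mm; precipitation ≈ 1.9 mm

Precipitable water is the column-integrated vapour mass per unit area: PW = (1/g) Σ q̄ Δp, with q in kg/kg and Δp in Pa (1 kg/m² of water = 1 mm).
Layer 101.3–87 kPa: Δp = 143 hPa = 14300 Pa, q̄ = 0.0026 kg/kg → 0.0026 × 14300 / 9.8 = 3.79 mm
Layer 87–83 kPa: Δp = 40 hPa = 4000 Pa, q̄ = 0.0015 kg/kg → 0.0015 × 4000 / 9.8 = 0.61 mm
Layer 83–25 kPa: Δp = 580 hPa = 58000 Pa, q̄ = 0.0005 kg/kg → 0.0005 × 58000 / 9.8 = 2.96 mm
PW = 3.79 + 0.61 + 2.96 = 7.36 ≈ 7.4 mm.
Precipitation = ε × PW = 0.26 × 7.4 = 1.9 mm.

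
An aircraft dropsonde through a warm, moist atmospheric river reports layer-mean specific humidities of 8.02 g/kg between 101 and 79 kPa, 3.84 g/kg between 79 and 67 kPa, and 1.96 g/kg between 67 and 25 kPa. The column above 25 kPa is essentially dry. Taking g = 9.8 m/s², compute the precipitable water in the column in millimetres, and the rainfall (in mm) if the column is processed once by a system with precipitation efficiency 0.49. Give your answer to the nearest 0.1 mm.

Precipitable water is the column-integrated vapour mass per unit area: PW = (1/g) Σ q̄ Δp, with q in kg/kg and Δp in Pa (1 kg/m² of water = 1 mm).
Layer 101–79 kPa: Δp = 220 hPa = 22000 Pa, q̄ = 0.00802 kg/kg → 0.00802 × 22000 / 9.8 = 18.00 mm
Layer 79–67 kPa: Δp = 120 hPa = 12000 Pa, q̄ = 0.00384 kg/kg → 0.00384 × 12000 / 9.8 = 4.70 mm
Layer 67–25 kPa: Δp = 420 hPa = 42000 Pa, q̄ = 0.00196 kg/kg → 0.00196 × 42000 / 9.8 = 8.40 mm
PW = 18.00 + 4.70 + 8.40 = 31.10 ≈ 31.1 mm.
Rainfall = ε × PW = 0.49 × 31.1 = 15.2 mm.

PW ≈ 31.1 mm; rainfall ≈ 15.2 mm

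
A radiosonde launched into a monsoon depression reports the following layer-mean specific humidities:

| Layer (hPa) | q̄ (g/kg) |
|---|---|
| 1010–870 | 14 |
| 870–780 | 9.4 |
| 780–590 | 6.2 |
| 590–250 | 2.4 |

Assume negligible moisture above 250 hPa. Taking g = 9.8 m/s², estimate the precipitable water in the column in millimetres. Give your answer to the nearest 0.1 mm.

PW ≈ 49.0 mm

Precipitable water is the column-integrated vapour mass per unit area: PW = (1/g) Σ q̄ Δp, with q in kg/kg and Δp in Pa (1 kg/m² of water = 1 mm).
Layer 1010–870 hPa: Δp = 140 hPa = 14000 Pa, q̄ = 0.014 kg/kg → 0.014 × 14000 / 9.8 = 20.00 mm
Layer 870–780 hPa: Δp = 90 hPa = 9000 Pa, q̄ = 0.0094 kg/kg → 0.0094 × 9000 / 9.8 = 8.63 mm
Layer 780–590 hPa: Δp = 190 hPa = 19000 Pa, q̄ = 0.0062 kg/kg → 0.0062 × 19000 / 9.8 = 12.02 mm
Layer 590–250 hPa: Δp = 340 hPa = 34000 Pa, q̄ = 0.0024 kg/kg → 0.0024 × 34000 / 9.8 = 8.33 mm
PW = 20.00 + 8.63 + 12.02 + 8.33 = 48.98 ≈ 49.0 mm.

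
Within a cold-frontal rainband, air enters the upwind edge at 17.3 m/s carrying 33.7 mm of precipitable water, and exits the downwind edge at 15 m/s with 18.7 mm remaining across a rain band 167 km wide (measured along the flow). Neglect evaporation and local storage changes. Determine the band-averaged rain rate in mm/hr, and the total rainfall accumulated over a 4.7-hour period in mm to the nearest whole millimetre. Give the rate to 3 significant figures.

R ≈ 6.52 mm/hr; total ≈ 31 mm

Column moisture flux per unit crosswind length is F = V × PW.
Inflow: F_in = 17.3 × 33.7 = 583.01 mm·m/s
Outflow: F_out = 15 × 18.7 = 280.5 mm·m/s
Steady-state rate R = (F_in − F_out)/L = (583.01 − 280.5) / 167000 m = 1.811e-03 mm/s.
R = 1.811e-03 × 3600 = 6.52 mm/hr.
Over 4.7 h: total = 6.52 × 4.7 = 30.644 ≈ 31 mm.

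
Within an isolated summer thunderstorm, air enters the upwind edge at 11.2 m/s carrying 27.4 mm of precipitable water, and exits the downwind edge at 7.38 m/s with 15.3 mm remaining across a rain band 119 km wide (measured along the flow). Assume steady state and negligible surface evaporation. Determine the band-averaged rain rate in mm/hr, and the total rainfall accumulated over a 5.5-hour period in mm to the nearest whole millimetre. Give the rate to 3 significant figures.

Column moisture flux per unit crosswind length is F = V × PW.
Inflow: F_in = 11.2 × 27.4 = 306.88 mm·m/s
Outflow: F_out = 7.38 × 15.3 = 112.914 mm·m/s
Steady-state rate R = (F_in − F_out)/L = (306.88 − 112.914) / 119000 m = 1.630e-03 mm/s.
R = 1.630e-03 × 3600 = 5.87 mm/hr.
Over 5.5 h: total = 5.87 × 5.5 = 32.285 ≈ 32 mm.

R ≈ 5.87 mm/hr; total ≈ 32 mm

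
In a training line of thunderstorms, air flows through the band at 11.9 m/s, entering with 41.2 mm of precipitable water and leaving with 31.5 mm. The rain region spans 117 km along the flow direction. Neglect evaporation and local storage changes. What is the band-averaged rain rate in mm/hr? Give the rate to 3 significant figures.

Column moisture flux per unit crosswind length is F = V × PW.
Inflow: F_in = 11.9 × 41.2 = 490.28 mm·m/s
Outflow: F_out = 11.9 × 31.5 = 374.85 mm·m/s
Steady-state rate R = (F_in − F_out)/L = (490.28 − 374.85) / 117000 m = 9.866e-04 mm/s.
R = 9.866e-04 × 3600 = 3.55 mm/hr.

R ≈ 3.55 mm/hr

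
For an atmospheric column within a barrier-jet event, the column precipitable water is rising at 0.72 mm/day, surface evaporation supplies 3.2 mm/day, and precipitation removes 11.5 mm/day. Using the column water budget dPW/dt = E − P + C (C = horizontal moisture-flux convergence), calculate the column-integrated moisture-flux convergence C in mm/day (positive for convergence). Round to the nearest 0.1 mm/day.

C ≈ 9.0 mm/day

dPW/dt = +0.72 mm/day.
C = dPW/dt − E + P = (+0.72) − 3.2 + 11.5 = 9.0 mm/day.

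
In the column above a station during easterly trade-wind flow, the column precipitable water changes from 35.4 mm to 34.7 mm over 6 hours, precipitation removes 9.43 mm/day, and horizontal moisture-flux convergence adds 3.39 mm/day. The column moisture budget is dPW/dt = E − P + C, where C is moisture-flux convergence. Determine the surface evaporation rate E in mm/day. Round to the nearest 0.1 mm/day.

E ≈ 3.2 mm/day

dPW/dt = (34.7 − 35.4) mm / (6/24 day) = -2.800 mm/day.
E = dPW/dt + P − C = (-2.800) + 9.43 − (3.39) = 3.2 mm/day.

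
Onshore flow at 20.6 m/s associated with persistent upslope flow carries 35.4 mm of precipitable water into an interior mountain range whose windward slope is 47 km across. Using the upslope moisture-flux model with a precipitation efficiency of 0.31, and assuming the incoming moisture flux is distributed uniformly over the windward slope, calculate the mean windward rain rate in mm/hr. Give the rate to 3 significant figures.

Incoming column moisture flux per unit ridge length: F = V × PW = 20.6 × 35.4 = 729.24 mm·m/s.
Spread over the 47 km slope with efficiency ε = 0.31: R = ε·F/W = 0.31 × 729.24 / 47000 m = 4.810e-03 mm/s.
R = 4.810e-03 × 3600 = 17.3 mm/hr.

R ≈ 17.3 mm/hr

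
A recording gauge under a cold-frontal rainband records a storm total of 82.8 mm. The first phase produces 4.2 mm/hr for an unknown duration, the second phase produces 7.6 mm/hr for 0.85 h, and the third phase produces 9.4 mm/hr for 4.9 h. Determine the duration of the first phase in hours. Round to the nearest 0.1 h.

Known phases: 7.6 × 0.85 + 9.4 × 4.9 = 6.46 + 46.06 = 52.52 mm.
Remaining depth = 82.8 − 52.52 = 30.28 mm.
Duration = 30.28 / 4.2 = 7.2 h.

duration ≈ 7.2 h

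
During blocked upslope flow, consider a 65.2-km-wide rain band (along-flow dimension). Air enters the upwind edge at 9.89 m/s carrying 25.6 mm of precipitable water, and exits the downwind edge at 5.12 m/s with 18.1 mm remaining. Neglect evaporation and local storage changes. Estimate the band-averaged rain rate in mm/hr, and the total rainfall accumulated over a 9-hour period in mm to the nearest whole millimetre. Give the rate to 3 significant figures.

R ≈ 8.86 mm/hr; total ≈ 80 mm

Column moisture flux per unit crosswind length is F = V × PW.
Inflow: F_in = 9.89 × 25.6 = 253.184 mm·m/s
Outflow: F_out = 5.12 × 18.1 = 92.672 mm·m/s
Steady-state rate R = (F_in − F_out)/L = (253.184 − 92.672) / 65200 m = 2.462e-03 mm/s.
R = 2.462e-03 × 3600 = 8.86 mm/hr.
Over 9 h: total = 8.86 × 9 = 79.74 ≈ 80 mm.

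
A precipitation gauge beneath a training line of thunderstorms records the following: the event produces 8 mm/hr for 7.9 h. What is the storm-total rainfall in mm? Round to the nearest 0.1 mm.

Total = Σ Rᵢ Δtᵢ = 8 × 7.9
      = 63.2 = 63.2 mm.

total ≈ 63.2 mm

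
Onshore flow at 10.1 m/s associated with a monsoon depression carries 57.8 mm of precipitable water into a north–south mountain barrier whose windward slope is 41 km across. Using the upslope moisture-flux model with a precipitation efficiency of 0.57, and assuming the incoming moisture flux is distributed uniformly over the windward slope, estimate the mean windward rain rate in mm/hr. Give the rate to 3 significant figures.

Incoming column moisture flux per unit ridge length: F = V × PW = 10.1 × 57.8 = 583.78 mm·m/s.
Spread over the 41 km slope with efficiency ε = 0.57: R = ε·F/W = 0.57 × 583.78 / 41000 m = 8.116e-03 mm/s.
R = 8.116e-03 × 3600 = 29.2 mm/hr.

R ≈ 29.2 mm/hr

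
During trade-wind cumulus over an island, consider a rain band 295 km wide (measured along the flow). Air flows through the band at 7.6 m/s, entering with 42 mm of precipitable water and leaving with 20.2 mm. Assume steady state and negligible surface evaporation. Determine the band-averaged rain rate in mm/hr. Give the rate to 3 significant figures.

R ≈ 2.02 mm/hr

Column moisture flux per unit crosswind length is F = V × PW.
Inflow: F_in = 7.6 × 42 = 319.2 mm·m/s
Outflow: F_out = 7.6 × 20.2 = 153.52 mm·m/s
Steady-state rate R = (F_in − F_out)/L = (319.2 − 153.52) / 295000 m = 5.616e-04 mm/s.
R = 5.616e-04 × 3600 = 2.02 mm/hr.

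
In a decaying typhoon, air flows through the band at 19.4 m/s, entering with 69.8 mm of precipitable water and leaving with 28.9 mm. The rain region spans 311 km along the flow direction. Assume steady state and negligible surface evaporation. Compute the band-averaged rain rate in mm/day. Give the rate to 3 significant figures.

Column moisture flux per unit crosswind length is F = V × PW.
Inflow: F_in = 19.4 × 69.8 = 1354.12 mm·m/s
Outflow: F_out = 19.4 × 28.9 = 560.66 mm·m/s
Steady-state rate R = (F_in − F_out)/L = (1354.12 − 560.66) / 311000 m = 2.551e-03 mm/s.
R = 2.551e-03 × 3600 × 24 = 220 mm/day.

R ≈ 220 mm/day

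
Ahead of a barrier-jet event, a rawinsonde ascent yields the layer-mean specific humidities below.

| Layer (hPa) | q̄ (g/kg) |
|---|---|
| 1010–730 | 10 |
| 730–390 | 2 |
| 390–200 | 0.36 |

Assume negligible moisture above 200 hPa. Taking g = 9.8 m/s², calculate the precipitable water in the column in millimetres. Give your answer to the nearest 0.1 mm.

PW ≈ 36.2 mm

Precipitable water is the column-integrated vapour mass per unit area: PW = (1/g) Σ q̄ Δp, with q in kg/kg and Δp in Pa (1 kg/m² of water = 1 mm).
Layer 1010–730 hPa: Δp = 280 hPa = 28000 Pa, q̄ = 0.01 kg/kg → 0.01 × 28000 / 9.8 = 28.57 mm
Layer 730–390 hPa: Δp = 340 hPa = 34000 Pa, q̄ = 0.002 kg/kg → 0.002 × 34000 / 9.8 = 6.94 mm
Layer 390–200 hPa: Δp = 190 hPa = 19000 Pa, q̄ = 0.00036 kg/kg → 0.00036 × 19000 / 9.8 = 0.70 mm
PW = 28.57 + 6.94 + 0.70 = 36.21 ≈ 36.2 mm.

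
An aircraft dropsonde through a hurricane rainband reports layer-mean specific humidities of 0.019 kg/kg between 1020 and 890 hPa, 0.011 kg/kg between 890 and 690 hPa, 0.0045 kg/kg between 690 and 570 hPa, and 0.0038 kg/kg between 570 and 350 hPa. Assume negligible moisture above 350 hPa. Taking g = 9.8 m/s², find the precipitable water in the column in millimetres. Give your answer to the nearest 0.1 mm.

PW ≈ 61.7 mm

Precipitable water is the column-integrated vapour mass per unit area: PW = (1/g) Σ q̄ Δp, with q in kg/kg and Δp in Pa (1 kg/m² of water = 1 mm).
Layer 1020–890 hPa: Δp = 130 hPa = 13000 Pa, q̄ = 0.019 kg/kg → 0.019 × 13000 / 9.8 = 25.20 mm
Layer 890–690 hPa: Δp = 200 hPa = 20000 Pa, q̄ = 0.011 kg/kg → 0.011 × 20000 / 9.8 = 22.45 mm
Layer 690–570 hPa: Δp = 120 hPa = 12000 Pa, q̄ = 0.0045 kg/kg → 0.0045 × 12000 / 9.8 = 5.51 mm
Layer 570–350 hPa: Δp = 220 hPa = 22000 Pa, q̄ = 0.0038 kg/kg → 0.0038 × 22000 / 9.8 = 8.53 mm
PW = 25.20 + 22.45 + 5.51 + 8.53 = 61.69 ≈ 61.7 mm.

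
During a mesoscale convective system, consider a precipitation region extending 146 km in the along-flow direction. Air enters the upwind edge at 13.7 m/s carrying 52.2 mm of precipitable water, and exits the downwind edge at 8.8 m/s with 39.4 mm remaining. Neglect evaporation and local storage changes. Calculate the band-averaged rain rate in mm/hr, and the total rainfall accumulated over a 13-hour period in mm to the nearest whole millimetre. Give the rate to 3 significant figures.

R ≈ 9.08 mm/hr; total ≈ 118 mm

Column moisture flux per unit crosswind length is F = V × PW.
Inflow: F_in = 13.7 × 52.2 = 715.14 mm·m/s
Outflow: F_out = 8.8 × 39.4 = 346.72 mm·m/s
Steady-state rate R = (F_in − F_out)/L = (715.14 − 346.72) / 146000 m = 2.523e-03 mm/s.
R = 2.523e-03 × 3600 = 9.08 mm/hr.
Over 13 h: total = 9.08 × 13 = 118.04 ≈ 118 mm.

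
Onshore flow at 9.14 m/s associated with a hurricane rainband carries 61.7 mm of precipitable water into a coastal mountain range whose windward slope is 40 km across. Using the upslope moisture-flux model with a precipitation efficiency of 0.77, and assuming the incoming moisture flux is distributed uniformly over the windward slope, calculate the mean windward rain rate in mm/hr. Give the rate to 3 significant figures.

Incoming column moisture flux per unit ridge length: F = V × PW = 9.14 × 61.7 = 563.938 mm·m/s.
Spread over the 40 km slope with efficiency ε = 0.77: R = ε·F/W = 0.77 × 563.938 / 40000 m = 1.086e-02 mm/s.
R = 1.086e-02 × 3600 = 39.1 mm/hr.

R ≈ 39.1 mm/hr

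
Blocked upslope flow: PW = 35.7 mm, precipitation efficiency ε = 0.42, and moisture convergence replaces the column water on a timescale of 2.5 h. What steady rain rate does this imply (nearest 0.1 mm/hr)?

Each overturning extracts ε × PW = 0.42 × 35.7 = 14.994 mm.
Rate = ε·PW / τ = 14.994 / 2.5 h = 6.0 mm/hr.

R ≈ 6.0 mm/hr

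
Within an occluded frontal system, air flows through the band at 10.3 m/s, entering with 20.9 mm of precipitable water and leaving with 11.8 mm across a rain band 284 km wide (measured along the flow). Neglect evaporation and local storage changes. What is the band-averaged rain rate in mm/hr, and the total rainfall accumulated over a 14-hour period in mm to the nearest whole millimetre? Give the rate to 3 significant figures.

R ≈ 1.19 mm/hr; total ≈ 17 mm

Column moisture flux per unit crosswind length is F = V × PW.
Inflow: F_in = 10.3 × 20.9 = 215.27 mm·m/s
Outflow: F_out = 10.3 × 11.8 = 121.54 mm·m/s
Steady-state rate R = (F_in − F_out)/L = (215.27 − 121.54) / 284000 m = 3.300e-04 mm/s.
R = 3.300e-04 × 3600 = 1.19 mm/hr.
Over 14 h: total = 1.19 × 14 = 16.66 ≈ 17 mm.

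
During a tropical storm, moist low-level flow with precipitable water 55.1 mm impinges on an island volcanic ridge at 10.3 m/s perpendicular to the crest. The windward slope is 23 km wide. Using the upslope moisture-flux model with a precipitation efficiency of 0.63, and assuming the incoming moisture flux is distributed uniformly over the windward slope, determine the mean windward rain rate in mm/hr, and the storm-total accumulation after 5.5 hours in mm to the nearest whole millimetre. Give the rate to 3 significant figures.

R ≈ 56.0 mm/hr; total ≈ 308 mm

Incoming column moisture flux per unit ridge length: F = V × PW = 10.3 × 55.1 = 567.53 mm·m/s.
Spread over the 23 km slope with efficiency ε = 0.63: R = ε·F/W = 0.63 × 567.53 / 23000 m = 1.555e-02 mm/s.
R = 1.555e-02 × 3600 = 56.0 mm/hr.
Over 5.5 h: total = 56.0 × 5.5 = 308 mm.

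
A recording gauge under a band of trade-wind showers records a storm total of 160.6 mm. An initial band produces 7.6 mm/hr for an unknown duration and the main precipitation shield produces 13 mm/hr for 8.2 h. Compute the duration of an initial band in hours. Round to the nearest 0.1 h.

Known phases: 13 × 8.2 = 106.6 mm.
Remaining depth = 160.6 − 106.6 = 54 mm.
Duration = 54 / 7.6 = 7.1 h.

duration ≈ 7.1 h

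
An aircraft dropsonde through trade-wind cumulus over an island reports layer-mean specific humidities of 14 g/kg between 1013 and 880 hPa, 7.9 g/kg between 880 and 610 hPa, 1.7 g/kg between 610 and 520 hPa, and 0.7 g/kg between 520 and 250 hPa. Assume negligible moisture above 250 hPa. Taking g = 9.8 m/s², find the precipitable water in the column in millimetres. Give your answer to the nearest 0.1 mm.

Precipitable water is the column-integrated vapour mass per unit area: PW = (1/g) Σ q̄ Δp, with q in kg/kg and Δp in Pa (1 kg/m² of water = 1 mm).
Layer 1013–880 hPa: Δp = 133 hPa = 13300 Pa, q̄ = 0.014 kg/kg → 0.014 × 13300 / 9.8 = 19.00 mm
Layer 880–610 hPa: Δp = 270 hPa = 27000 Pa, q̄ = 0.0079 kg/kg → 0.0079 × 27000 / 9.8 = 21.77 mm
Layer 610–520 hPa: Δp = 90 hPa = 9000 Pa, q̄ = 0.0017 kg/kg → 0.0017 × 9000 / 9.8 = 1.56 mm
Layer 520–250 hPa: Δp = 270 hPa = 27000 Pa, q̄ = 0.0007 kg/kg → 0.0007 × 27000 / 9.8 = 1.93 mm
PW = 19.00 + 21.77 + 1.56 + 1.93 = 44.26 ≈ 44.3 mm.

PW ≈ 44.3 mm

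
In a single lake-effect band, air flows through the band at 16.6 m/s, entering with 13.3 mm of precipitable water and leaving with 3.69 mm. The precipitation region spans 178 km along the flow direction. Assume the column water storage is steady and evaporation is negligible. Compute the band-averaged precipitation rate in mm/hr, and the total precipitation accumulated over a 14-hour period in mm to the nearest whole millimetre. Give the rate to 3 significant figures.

R ≈ 3.23 mm/hr; total ≈ 45 mm

Column moisture flux per unit crosswind length is F = V × PW.
Inflow: F_in = 16.6 × 13.3 = 220.78 mm·m/s
Outflow: F_out = 16.6 × 3.69 = 61.254 mm·m/s
Steady-state rate R = (F_in − F_out)/L = (220.78 − 61.254) / 178000 m = 8.962e-04 mm/s.
R = 8.962e-04 × 3600 = 3.23 mm/hr.
Over 14 h: total = 3.23 × 14 = 45.22 ≈ 45 mm.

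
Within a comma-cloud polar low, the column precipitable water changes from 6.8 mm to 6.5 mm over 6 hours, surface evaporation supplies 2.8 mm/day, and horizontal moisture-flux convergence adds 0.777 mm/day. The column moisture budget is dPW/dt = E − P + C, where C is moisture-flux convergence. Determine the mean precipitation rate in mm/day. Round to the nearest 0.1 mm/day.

dPW/dt = (6.5 − 6.8) mm / (6/24 day) = -1.200 mm/day.
P = E + C − dPW/dt = 2.8 + (0.777) − (-1.200) = 4.8 mm/day.

P ≈ 4.8 mm/day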